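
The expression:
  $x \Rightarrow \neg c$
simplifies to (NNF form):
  $\neg c \vee \neg x$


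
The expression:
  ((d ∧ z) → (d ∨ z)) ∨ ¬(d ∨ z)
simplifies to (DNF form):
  True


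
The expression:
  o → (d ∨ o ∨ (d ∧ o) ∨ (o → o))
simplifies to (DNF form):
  True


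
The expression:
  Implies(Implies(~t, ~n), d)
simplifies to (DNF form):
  d | (n & ~t)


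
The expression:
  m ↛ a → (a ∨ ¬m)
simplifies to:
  a ∨ ¬m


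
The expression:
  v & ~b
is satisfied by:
  {v: True, b: False}


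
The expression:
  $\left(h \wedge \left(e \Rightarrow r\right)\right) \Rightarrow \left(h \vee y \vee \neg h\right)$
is always true.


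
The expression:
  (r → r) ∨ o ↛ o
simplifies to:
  True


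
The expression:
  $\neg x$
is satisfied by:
  {x: False}


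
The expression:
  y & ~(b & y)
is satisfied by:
  {y: True, b: False}


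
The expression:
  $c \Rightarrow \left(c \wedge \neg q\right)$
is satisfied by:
  {c: False, q: False}
  {q: True, c: False}
  {c: True, q: False}


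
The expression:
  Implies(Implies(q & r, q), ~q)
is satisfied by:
  {q: False}


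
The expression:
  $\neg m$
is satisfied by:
  {m: False}


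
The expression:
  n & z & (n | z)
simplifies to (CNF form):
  n & z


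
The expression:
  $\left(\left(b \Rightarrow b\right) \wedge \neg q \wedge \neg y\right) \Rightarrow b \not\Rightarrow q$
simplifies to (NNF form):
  $b \vee q \vee y$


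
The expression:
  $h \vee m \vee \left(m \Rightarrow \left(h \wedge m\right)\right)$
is always true.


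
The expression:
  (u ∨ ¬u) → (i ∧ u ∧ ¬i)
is never true.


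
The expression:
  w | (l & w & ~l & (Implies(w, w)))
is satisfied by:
  {w: True}


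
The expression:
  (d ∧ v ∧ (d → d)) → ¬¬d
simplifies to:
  True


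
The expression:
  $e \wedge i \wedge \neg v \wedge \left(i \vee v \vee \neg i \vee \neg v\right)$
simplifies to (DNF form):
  $e \wedge i \wedge \neg v$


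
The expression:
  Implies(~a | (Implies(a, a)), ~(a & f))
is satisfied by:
  {a: False, f: False}
  {f: True, a: False}
  {a: True, f: False}


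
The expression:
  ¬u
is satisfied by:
  {u: False}


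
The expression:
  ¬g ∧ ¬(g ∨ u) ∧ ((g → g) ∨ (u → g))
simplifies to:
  ¬g ∧ ¬u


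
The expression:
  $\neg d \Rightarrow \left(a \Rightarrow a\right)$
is always true.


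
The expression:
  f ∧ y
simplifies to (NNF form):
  f ∧ y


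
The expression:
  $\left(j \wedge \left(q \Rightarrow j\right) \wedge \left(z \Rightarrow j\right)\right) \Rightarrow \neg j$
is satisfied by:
  {j: False}


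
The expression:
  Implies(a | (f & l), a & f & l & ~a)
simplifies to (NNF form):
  ~a & (~f | ~l)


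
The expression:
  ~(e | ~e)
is never true.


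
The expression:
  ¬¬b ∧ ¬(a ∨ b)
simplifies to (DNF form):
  False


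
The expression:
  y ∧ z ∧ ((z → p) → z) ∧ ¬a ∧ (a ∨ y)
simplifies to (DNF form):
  y ∧ z ∧ ¬a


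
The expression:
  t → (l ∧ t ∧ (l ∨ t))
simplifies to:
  l ∨ ¬t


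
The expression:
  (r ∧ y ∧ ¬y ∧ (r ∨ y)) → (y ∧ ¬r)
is always true.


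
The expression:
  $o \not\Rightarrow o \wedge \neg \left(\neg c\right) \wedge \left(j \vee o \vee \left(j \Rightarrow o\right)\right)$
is never true.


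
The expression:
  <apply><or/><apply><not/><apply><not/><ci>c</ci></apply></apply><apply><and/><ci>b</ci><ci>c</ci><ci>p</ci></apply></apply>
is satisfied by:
  {c: True}


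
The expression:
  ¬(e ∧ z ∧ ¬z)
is always true.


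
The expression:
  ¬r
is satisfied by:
  {r: False}


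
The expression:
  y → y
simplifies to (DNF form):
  True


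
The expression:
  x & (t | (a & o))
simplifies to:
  x & (a | t) & (o | t)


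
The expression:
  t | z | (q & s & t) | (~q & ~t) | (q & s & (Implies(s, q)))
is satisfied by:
  {t: True, z: True, s: True, q: False}
  {t: True, z: True, s: False, q: False}
  {t: True, s: True, q: False, z: False}
  {t: True, s: False, q: False, z: False}
  {z: True, s: True, q: False, t: False}
  {z: True, s: False, q: False, t: False}
  {s: True, z: False, q: False, t: False}
  {s: False, z: False, q: False, t: False}
  {t: True, z: True, q: True, s: True}
  {t: True, z: True, q: True, s: False}
  {t: True, q: True, s: True, z: False}
  {t: True, q: True, s: False, z: False}
  {q: True, z: True, s: True, t: False}
  {q: True, z: True, s: False, t: False}
  {q: True, s: True, z: False, t: False}


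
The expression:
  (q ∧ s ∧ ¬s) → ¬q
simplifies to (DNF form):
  True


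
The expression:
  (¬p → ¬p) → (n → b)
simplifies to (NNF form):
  b ∨ ¬n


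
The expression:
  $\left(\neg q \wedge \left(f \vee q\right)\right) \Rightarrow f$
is always true.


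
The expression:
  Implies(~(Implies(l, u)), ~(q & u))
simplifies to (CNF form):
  True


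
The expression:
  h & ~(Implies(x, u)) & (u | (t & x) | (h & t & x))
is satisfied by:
  {t: True, h: True, x: True, u: False}


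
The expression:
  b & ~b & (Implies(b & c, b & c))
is never true.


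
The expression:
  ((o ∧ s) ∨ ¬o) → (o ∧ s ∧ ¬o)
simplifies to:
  o ∧ ¬s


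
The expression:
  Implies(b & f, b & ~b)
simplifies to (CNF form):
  ~b | ~f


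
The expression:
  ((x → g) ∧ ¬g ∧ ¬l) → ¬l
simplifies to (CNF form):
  True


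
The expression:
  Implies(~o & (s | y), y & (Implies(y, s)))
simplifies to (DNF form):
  o | (s & y) | (~s & ~y)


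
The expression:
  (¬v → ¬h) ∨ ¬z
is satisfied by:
  {v: True, h: False, z: False}
  {h: False, z: False, v: False}
  {z: True, v: True, h: False}
  {z: True, h: False, v: False}
  {v: True, h: True, z: False}
  {h: True, v: False, z: False}
  {z: True, h: True, v: True}


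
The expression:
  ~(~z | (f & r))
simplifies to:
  z & (~f | ~r)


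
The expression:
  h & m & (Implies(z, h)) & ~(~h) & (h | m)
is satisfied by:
  {h: True, m: True}


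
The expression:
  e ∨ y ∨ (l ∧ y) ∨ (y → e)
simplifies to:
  True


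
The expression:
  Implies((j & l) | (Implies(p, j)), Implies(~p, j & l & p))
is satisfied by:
  {p: True}


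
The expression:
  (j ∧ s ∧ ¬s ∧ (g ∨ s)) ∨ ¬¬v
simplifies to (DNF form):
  v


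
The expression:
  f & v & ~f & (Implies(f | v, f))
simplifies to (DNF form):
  False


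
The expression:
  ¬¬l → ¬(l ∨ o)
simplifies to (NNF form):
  ¬l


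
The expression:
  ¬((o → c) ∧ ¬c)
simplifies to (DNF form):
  c ∨ o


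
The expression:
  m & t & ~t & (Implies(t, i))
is never true.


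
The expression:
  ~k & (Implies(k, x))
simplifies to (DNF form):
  ~k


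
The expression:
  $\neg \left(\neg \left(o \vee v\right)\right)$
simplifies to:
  $o \vee v$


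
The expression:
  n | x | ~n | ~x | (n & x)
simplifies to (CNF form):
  True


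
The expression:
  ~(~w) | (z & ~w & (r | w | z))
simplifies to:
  w | z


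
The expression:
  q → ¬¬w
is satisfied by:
  {w: True, q: False}
  {q: False, w: False}
  {q: True, w: True}


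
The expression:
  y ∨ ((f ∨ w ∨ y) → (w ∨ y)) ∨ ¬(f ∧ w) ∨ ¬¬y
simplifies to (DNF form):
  True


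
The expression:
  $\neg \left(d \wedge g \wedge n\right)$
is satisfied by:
  {g: False, d: False, n: False}
  {n: True, g: False, d: False}
  {d: True, g: False, n: False}
  {n: True, d: True, g: False}
  {g: True, n: False, d: False}
  {n: True, g: True, d: False}
  {d: True, g: True, n: False}


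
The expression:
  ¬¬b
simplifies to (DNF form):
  b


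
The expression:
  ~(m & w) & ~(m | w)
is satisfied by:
  {w: False, m: False}


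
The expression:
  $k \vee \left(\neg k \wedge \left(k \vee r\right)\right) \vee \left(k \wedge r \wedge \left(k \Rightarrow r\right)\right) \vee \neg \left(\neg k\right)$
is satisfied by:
  {r: True, k: True}
  {r: True, k: False}
  {k: True, r: False}


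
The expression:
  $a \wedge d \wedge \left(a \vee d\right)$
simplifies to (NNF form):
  $a \wedge d$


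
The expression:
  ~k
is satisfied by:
  {k: False}


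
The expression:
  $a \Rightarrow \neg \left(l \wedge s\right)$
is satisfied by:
  {l: False, a: False, s: False}
  {s: True, l: False, a: False}
  {a: True, l: False, s: False}
  {s: True, a: True, l: False}
  {l: True, s: False, a: False}
  {s: True, l: True, a: False}
  {a: True, l: True, s: False}


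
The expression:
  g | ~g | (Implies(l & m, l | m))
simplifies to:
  True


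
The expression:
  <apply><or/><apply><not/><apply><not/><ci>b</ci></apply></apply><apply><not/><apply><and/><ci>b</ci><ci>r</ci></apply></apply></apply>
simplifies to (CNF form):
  <true/>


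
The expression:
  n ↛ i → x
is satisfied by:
  {i: True, x: True, n: False}
  {i: True, n: False, x: False}
  {x: True, n: False, i: False}
  {x: False, n: False, i: False}
  {i: True, x: True, n: True}
  {i: True, n: True, x: False}
  {x: True, n: True, i: False}


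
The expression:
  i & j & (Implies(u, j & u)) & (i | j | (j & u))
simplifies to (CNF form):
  i & j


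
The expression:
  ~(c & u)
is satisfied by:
  {u: False, c: False}
  {c: True, u: False}
  {u: True, c: False}


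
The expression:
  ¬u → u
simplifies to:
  u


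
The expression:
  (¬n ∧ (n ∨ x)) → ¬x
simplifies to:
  n ∨ ¬x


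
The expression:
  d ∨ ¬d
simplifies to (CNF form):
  True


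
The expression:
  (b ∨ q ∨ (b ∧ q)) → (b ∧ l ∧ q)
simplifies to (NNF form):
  (b ∨ ¬q) ∧ (l ∨ ¬q) ∧ (q ∨ ¬b)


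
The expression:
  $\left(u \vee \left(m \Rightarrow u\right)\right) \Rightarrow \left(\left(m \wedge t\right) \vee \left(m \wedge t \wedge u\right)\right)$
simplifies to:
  $m \wedge \left(t \vee \neg u\right)$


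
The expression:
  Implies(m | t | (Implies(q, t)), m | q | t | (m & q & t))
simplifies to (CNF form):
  m | q | t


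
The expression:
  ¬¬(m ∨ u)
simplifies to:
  m ∨ u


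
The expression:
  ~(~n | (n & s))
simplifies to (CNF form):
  n & ~s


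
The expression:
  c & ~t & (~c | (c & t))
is never true.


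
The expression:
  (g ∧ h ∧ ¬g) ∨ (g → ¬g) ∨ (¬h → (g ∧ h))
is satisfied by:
  {h: True, g: False}
  {g: False, h: False}
  {g: True, h: True}


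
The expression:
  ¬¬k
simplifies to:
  k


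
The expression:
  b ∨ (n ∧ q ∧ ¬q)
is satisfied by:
  {b: True}


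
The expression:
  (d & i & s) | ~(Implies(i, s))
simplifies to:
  i & (d | ~s)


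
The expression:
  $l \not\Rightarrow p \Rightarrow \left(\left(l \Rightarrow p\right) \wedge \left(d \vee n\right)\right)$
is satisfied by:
  {p: True, l: False}
  {l: False, p: False}
  {l: True, p: True}


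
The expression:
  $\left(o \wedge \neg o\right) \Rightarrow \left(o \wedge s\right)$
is always true.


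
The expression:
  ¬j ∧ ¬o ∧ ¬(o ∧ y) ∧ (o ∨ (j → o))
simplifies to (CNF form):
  ¬j ∧ ¬o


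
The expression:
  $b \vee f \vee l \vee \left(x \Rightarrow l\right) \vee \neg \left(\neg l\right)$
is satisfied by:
  {b: True, l: True, f: True, x: False}
  {b: True, l: True, f: False, x: False}
  {b: True, f: True, l: False, x: False}
  {b: True, f: False, l: False, x: False}
  {l: True, f: True, b: False, x: False}
  {l: True, b: False, f: False, x: False}
  {l: False, f: True, b: False, x: False}
  {l: False, b: False, f: False, x: False}
  {b: True, x: True, l: True, f: True}
  {b: True, x: True, l: True, f: False}
  {b: True, x: True, f: True, l: False}
  {b: True, x: True, f: False, l: False}
  {x: True, l: True, f: True, b: False}
  {x: True, l: True, f: False, b: False}
  {x: True, f: True, l: False, b: False}


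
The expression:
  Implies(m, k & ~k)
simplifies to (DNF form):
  ~m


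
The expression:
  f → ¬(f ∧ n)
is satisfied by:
  {n: False, f: False}
  {f: True, n: False}
  {n: True, f: False}


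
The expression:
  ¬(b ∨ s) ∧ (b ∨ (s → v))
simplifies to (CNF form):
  ¬b ∧ ¬s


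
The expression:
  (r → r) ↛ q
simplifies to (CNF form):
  ¬q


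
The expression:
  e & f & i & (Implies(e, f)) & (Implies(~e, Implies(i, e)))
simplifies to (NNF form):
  e & f & i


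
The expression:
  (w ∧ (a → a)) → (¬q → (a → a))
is always true.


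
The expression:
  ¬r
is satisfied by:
  {r: False}


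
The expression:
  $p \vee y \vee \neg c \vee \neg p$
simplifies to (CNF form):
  $\text{True}$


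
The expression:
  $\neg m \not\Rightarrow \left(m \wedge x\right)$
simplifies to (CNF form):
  $\neg m$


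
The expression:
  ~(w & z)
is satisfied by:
  {w: False, z: False}
  {z: True, w: False}
  {w: True, z: False}


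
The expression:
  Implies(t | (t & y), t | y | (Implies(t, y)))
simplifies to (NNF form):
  True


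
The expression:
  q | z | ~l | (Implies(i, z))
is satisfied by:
  {q: True, z: True, l: False, i: False}
  {q: True, l: False, z: False, i: False}
  {z: True, q: False, l: False, i: False}
  {q: False, l: False, z: False, i: False}
  {i: True, q: True, z: True, l: False}
  {i: True, q: True, l: False, z: False}
  {i: True, z: True, q: False, l: False}
  {i: True, q: False, l: False, z: False}
  {q: True, l: True, z: True, i: False}
  {q: True, l: True, i: False, z: False}
  {l: True, z: True, i: False, q: False}
  {l: True, i: False, z: False, q: False}
  {q: True, l: True, i: True, z: True}
  {q: True, l: True, i: True, z: False}
  {l: True, i: True, z: True, q: False}


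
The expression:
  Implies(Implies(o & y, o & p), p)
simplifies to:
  p | (o & y)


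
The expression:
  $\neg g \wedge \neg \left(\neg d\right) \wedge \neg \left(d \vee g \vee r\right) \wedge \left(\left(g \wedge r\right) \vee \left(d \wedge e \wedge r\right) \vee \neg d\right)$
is never true.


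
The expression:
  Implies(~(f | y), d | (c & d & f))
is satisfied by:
  {y: True, d: True, f: True}
  {y: True, d: True, f: False}
  {y: True, f: True, d: False}
  {y: True, f: False, d: False}
  {d: True, f: True, y: False}
  {d: True, f: False, y: False}
  {f: True, d: False, y: False}


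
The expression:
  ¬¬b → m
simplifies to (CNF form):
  m ∨ ¬b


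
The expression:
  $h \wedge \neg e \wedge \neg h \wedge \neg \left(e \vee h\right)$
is never true.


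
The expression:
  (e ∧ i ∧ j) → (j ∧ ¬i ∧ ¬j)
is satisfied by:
  {e: False, i: False, j: False}
  {j: True, e: False, i: False}
  {i: True, e: False, j: False}
  {j: True, i: True, e: False}
  {e: True, j: False, i: False}
  {j: True, e: True, i: False}
  {i: True, e: True, j: False}


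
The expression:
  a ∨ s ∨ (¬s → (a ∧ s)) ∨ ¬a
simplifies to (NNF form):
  True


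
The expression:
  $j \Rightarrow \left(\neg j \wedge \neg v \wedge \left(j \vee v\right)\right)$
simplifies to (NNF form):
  $\neg j$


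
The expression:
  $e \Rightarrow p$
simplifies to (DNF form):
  $p \vee \neg e$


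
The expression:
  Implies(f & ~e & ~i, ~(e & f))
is always true.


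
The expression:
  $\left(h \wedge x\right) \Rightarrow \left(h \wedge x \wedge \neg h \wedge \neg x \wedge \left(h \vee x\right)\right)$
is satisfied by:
  {h: False, x: False}
  {x: True, h: False}
  {h: True, x: False}


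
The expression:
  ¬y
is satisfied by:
  {y: False}


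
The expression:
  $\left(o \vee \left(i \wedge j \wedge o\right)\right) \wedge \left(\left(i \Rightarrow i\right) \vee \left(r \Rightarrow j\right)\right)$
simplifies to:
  $o$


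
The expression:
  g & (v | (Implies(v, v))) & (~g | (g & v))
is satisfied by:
  {g: True, v: True}


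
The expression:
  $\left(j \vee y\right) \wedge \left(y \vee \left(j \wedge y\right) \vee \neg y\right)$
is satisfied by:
  {y: True, j: True}
  {y: True, j: False}
  {j: True, y: False}


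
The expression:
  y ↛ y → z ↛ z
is always true.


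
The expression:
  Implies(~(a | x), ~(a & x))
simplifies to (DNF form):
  True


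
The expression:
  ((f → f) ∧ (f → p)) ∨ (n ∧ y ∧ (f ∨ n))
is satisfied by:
  {n: True, p: True, y: True, f: False}
  {n: True, p: True, y: False, f: False}
  {p: True, y: True, n: False, f: False}
  {p: True, n: False, y: False, f: False}
  {n: True, y: True, p: False, f: False}
  {n: True, y: False, p: False, f: False}
  {y: True, n: False, p: False, f: False}
  {y: False, n: False, p: False, f: False}
  {f: True, n: True, p: True, y: True}
  {f: True, n: True, p: True, y: False}
  {f: True, p: True, y: True, n: False}
  {f: True, p: True, y: False, n: False}
  {f: True, n: True, y: True, p: False}


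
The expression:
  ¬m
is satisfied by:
  {m: False}


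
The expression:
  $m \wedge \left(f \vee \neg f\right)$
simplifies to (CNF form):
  $m$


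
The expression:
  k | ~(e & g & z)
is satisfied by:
  {k: True, g: False, e: False, z: False}
  {k: False, g: False, e: False, z: False}
  {k: True, z: True, g: False, e: False}
  {z: True, k: False, g: False, e: False}
  {k: True, e: True, z: False, g: False}
  {e: True, z: False, g: False, k: False}
  {k: True, z: True, e: True, g: False}
  {z: True, e: True, k: False, g: False}
  {k: True, g: True, z: False, e: False}
  {g: True, z: False, e: False, k: False}
  {k: True, z: True, g: True, e: False}
  {z: True, g: True, k: False, e: False}
  {k: True, e: True, g: True, z: False}
  {e: True, g: True, z: False, k: False}
  {k: True, z: True, e: True, g: True}


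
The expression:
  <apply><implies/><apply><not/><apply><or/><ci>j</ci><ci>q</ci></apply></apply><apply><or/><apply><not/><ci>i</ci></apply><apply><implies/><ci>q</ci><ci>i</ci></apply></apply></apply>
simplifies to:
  <true/>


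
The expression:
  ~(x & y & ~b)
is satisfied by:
  {b: True, y: False, x: False}
  {y: False, x: False, b: False}
  {b: True, x: True, y: False}
  {x: True, y: False, b: False}
  {b: True, y: True, x: False}
  {y: True, b: False, x: False}
  {b: True, x: True, y: True}


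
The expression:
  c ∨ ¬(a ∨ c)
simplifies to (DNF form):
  c ∨ ¬a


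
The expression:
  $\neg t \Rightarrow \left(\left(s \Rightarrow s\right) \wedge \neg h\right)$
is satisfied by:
  {t: True, h: False}
  {h: False, t: False}
  {h: True, t: True}


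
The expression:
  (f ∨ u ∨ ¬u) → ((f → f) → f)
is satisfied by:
  {f: True}


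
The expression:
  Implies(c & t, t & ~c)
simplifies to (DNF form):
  ~c | ~t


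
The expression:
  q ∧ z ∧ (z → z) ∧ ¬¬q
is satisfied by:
  {z: True, q: True}


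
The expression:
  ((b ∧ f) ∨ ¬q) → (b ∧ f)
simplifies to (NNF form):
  q ∨ (b ∧ f)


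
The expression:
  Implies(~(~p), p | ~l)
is always true.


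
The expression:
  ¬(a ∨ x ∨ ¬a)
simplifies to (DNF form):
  False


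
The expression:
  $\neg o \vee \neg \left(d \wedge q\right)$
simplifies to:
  $\neg d \vee \neg o \vee \neg q$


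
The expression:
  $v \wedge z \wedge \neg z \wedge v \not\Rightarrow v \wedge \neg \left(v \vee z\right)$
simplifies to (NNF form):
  $\text{False}$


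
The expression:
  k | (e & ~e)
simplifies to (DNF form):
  k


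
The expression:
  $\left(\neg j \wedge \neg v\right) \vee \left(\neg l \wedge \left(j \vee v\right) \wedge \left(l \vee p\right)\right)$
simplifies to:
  $\left(p \vee \neg j\right) \wedge \left(p \vee \neg v\right) \wedge \left(\neg j \vee \neg l\right) \wedge \left(\neg l \vee \neg v\right)$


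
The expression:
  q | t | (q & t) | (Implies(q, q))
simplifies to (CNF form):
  True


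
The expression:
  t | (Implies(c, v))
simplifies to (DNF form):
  t | v | ~c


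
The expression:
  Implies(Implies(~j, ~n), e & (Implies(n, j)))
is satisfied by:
  {n: True, e: True, j: False}
  {e: True, j: False, n: False}
  {n: True, e: True, j: True}
  {e: True, j: True, n: False}
  {n: True, j: False, e: False}


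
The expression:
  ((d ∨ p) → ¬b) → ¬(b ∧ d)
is always true.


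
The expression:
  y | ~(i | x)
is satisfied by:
  {y: True, i: False, x: False}
  {y: True, x: True, i: False}
  {y: True, i: True, x: False}
  {y: True, x: True, i: True}
  {x: False, i: False, y: False}


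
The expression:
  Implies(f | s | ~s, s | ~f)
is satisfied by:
  {s: True, f: False}
  {f: False, s: False}
  {f: True, s: True}


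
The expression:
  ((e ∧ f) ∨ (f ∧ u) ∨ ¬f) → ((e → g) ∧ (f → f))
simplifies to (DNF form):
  g ∨ ¬e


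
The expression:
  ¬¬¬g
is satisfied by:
  {g: False}


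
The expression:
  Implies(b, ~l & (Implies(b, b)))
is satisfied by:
  {l: False, b: False}
  {b: True, l: False}
  {l: True, b: False}


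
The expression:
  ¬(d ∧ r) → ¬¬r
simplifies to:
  r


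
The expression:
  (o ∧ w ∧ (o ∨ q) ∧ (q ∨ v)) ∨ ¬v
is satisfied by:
  {w: True, o: True, v: False}
  {w: True, o: False, v: False}
  {o: True, w: False, v: False}
  {w: False, o: False, v: False}
  {w: True, v: True, o: True}


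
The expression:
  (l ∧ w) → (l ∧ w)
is always true.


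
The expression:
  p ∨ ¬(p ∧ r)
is always true.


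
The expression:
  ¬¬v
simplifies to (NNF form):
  v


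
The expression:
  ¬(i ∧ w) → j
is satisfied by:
  {i: True, j: True, w: True}
  {i: True, j: True, w: False}
  {j: True, w: True, i: False}
  {j: True, w: False, i: False}
  {i: True, w: True, j: False}


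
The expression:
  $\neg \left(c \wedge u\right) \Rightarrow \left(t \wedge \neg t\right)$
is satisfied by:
  {c: True, u: True}


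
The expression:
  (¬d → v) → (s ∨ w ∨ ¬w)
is always true.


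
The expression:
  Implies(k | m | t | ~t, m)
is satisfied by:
  {m: True}


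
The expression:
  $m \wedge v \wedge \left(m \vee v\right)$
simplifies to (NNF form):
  $m \wedge v$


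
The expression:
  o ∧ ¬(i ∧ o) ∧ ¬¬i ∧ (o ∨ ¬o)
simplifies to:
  False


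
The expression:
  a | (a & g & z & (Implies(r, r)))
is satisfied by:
  {a: True}


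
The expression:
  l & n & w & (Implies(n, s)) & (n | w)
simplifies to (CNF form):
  l & n & s & w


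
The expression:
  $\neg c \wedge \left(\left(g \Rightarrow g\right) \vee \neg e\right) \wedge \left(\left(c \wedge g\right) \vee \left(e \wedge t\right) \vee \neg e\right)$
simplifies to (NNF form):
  $\neg c \wedge \left(t \vee \neg e\right)$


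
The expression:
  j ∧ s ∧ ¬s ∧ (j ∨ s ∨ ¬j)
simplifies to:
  False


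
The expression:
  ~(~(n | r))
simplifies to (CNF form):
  n | r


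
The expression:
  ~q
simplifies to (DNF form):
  ~q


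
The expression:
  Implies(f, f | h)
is always true.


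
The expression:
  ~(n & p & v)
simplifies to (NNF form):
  ~n | ~p | ~v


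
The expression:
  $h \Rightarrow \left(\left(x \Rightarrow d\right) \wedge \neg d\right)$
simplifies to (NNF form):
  $\left(\neg d \wedge \neg x\right) \vee \neg h$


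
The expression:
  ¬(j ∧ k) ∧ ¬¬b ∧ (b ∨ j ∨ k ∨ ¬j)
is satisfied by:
  {b: True, k: False, j: False}
  {b: True, j: True, k: False}
  {b: True, k: True, j: False}


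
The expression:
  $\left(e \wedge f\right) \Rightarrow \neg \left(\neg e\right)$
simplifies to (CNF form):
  $\text{True}$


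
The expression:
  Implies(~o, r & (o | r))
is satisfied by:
  {r: True, o: True}
  {r: True, o: False}
  {o: True, r: False}


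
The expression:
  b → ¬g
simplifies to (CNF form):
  ¬b ∨ ¬g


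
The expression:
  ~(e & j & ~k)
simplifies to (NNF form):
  k | ~e | ~j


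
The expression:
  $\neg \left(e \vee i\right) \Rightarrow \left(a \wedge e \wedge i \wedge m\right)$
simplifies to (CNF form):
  $e \vee i$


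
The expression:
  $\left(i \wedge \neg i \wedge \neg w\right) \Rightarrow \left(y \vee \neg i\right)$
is always true.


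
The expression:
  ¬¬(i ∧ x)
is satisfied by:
  {i: True, x: True}


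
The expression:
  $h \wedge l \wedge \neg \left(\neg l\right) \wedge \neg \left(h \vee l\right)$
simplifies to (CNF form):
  $\text{False}$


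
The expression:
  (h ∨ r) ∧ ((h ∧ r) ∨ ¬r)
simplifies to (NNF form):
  h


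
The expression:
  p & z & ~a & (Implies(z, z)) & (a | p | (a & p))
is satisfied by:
  {z: True, p: True, a: False}


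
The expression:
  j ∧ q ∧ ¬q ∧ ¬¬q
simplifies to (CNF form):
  False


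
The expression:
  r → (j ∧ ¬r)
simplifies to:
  ¬r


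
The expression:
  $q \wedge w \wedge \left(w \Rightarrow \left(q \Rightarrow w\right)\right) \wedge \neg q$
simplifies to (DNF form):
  $\text{False}$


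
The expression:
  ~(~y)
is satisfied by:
  {y: True}


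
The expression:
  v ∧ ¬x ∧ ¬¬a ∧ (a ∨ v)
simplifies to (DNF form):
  a ∧ v ∧ ¬x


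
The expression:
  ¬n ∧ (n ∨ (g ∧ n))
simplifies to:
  False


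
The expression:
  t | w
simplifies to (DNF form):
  t | w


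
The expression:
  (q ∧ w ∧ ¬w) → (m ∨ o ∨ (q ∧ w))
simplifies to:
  True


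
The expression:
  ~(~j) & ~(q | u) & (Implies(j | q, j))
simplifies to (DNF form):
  j & ~q & ~u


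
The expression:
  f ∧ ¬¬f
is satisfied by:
  {f: True}


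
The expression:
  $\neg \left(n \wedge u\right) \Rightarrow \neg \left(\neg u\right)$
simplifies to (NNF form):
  $u$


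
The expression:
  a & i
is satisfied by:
  {a: True, i: True}


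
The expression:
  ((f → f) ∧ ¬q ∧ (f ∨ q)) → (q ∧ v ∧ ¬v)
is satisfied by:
  {q: True, f: False}
  {f: False, q: False}
  {f: True, q: True}


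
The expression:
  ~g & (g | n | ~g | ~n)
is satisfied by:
  {g: False}


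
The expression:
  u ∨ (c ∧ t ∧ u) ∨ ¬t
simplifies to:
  u ∨ ¬t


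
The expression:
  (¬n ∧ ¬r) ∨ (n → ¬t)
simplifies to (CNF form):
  ¬n ∨ ¬t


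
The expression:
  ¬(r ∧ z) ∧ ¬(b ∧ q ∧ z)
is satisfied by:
  {q: False, z: False, r: False, b: False}
  {b: True, q: False, z: False, r: False}
  {q: True, b: False, z: False, r: False}
  {b: True, q: True, z: False, r: False}
  {r: True, b: False, q: False, z: False}
  {r: True, b: True, q: False, z: False}
  {r: True, q: True, b: False, z: False}
  {r: True, b: True, q: True, z: False}
  {z: True, r: False, q: False, b: False}
  {z: True, b: True, r: False, q: False}
  {z: True, q: True, r: False, b: False}


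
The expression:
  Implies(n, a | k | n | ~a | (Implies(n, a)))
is always true.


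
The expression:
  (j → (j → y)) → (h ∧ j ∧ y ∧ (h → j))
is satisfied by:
  {h: True, j: True, y: False}
  {j: True, y: False, h: False}
  {y: True, h: True, j: True}


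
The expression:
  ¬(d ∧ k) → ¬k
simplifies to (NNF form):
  d ∨ ¬k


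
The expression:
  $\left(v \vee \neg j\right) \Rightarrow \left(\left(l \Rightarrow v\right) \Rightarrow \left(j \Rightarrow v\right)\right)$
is always true.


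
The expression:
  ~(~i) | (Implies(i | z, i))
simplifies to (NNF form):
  i | ~z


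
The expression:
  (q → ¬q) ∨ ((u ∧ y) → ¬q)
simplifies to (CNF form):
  ¬q ∨ ¬u ∨ ¬y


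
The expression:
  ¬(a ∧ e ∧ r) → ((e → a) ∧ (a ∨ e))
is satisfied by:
  {a: True}


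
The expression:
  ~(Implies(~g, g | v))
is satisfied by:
  {g: False, v: False}


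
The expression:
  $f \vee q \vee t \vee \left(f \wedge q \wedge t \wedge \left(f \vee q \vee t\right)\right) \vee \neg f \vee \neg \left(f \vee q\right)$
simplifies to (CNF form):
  $\text{True}$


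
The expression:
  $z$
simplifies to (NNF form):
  $z$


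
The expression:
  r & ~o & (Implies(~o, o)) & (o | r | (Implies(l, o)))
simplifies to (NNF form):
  False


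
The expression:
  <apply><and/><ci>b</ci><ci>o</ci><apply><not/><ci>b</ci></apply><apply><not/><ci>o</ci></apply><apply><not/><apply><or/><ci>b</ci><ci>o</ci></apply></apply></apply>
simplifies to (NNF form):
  <false/>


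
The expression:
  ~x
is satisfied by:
  {x: False}


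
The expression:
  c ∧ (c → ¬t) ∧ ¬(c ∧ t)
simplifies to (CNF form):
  c ∧ ¬t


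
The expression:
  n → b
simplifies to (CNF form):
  b ∨ ¬n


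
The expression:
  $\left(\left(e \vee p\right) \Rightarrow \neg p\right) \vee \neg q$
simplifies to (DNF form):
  $\neg p \vee \neg q$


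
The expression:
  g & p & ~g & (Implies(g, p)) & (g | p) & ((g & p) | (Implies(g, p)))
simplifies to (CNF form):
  False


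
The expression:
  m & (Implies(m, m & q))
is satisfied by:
  {m: True, q: True}


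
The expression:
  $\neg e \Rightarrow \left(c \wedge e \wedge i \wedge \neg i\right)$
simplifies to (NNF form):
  $e$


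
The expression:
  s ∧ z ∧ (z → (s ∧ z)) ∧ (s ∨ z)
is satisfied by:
  {z: True, s: True}


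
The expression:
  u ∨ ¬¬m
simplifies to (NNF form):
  m ∨ u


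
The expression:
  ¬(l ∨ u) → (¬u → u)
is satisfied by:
  {l: True, u: True}
  {l: True, u: False}
  {u: True, l: False}


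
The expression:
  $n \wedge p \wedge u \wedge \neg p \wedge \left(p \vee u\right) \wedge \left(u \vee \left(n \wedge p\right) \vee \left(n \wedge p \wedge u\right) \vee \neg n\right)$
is never true.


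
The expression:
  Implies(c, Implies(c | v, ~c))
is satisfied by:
  {c: False}


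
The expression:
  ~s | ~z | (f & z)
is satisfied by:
  {f: True, s: False, z: False}
  {s: False, z: False, f: False}
  {z: True, f: True, s: False}
  {z: True, s: False, f: False}
  {f: True, s: True, z: False}
  {s: True, f: False, z: False}
  {z: True, s: True, f: True}


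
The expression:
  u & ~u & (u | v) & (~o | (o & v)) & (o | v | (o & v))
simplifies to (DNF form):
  False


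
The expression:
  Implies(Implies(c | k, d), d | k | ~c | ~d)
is always true.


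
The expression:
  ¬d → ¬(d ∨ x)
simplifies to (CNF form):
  d ∨ ¬x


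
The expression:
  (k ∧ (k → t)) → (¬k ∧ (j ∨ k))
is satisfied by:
  {k: False, t: False}
  {t: True, k: False}
  {k: True, t: False}


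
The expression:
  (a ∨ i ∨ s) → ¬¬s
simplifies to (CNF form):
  (s ∨ ¬a) ∧ (s ∨ ¬i)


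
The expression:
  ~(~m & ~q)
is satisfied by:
  {q: True, m: True}
  {q: True, m: False}
  {m: True, q: False}


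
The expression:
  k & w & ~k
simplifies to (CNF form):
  False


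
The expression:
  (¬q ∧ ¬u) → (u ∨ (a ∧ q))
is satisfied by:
  {q: True, u: True}
  {q: True, u: False}
  {u: True, q: False}


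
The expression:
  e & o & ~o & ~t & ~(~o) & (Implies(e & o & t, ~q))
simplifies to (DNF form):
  False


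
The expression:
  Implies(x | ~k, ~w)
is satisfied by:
  {k: True, w: False, x: False}
  {k: False, w: False, x: False}
  {x: True, k: True, w: False}
  {x: True, k: False, w: False}
  {w: True, k: True, x: False}


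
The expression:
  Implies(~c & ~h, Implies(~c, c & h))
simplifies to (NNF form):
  c | h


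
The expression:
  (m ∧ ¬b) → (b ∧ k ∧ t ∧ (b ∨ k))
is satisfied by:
  {b: True, m: False}
  {m: False, b: False}
  {m: True, b: True}


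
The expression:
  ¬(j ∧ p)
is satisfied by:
  {p: False, j: False}
  {j: True, p: False}
  {p: True, j: False}


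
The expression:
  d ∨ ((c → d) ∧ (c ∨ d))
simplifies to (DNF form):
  d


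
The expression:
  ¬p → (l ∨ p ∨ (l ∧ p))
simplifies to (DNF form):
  l ∨ p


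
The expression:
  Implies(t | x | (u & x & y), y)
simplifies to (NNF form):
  y | (~t & ~x)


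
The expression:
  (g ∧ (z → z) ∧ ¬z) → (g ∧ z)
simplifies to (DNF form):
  z ∨ ¬g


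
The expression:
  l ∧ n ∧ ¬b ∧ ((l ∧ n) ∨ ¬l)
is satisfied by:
  {n: True, l: True, b: False}


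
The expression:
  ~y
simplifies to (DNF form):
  ~y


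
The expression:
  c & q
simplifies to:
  c & q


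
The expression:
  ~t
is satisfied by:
  {t: False}


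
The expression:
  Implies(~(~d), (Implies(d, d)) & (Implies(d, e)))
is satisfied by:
  {e: True, d: False}
  {d: False, e: False}
  {d: True, e: True}


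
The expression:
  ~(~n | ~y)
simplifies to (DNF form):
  n & y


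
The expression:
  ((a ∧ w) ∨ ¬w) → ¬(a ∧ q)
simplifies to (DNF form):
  ¬a ∨ ¬q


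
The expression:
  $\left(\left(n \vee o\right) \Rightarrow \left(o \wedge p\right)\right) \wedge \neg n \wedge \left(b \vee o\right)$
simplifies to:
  $\neg n \wedge \left(b \vee o\right) \wedge \left(p \vee \neg o\right)$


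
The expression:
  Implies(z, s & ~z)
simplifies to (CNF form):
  ~z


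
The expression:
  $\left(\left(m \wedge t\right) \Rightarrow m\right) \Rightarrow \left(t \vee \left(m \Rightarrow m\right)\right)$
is always true.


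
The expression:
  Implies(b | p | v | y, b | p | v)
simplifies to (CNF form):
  b | p | v | ~y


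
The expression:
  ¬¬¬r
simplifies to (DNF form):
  ¬r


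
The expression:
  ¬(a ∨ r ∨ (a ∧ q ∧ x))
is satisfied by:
  {r: False, a: False}


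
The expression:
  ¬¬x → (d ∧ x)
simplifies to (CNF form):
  d ∨ ¬x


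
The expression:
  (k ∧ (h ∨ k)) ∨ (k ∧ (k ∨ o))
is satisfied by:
  {k: True}


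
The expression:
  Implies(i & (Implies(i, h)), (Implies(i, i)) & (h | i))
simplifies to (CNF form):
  True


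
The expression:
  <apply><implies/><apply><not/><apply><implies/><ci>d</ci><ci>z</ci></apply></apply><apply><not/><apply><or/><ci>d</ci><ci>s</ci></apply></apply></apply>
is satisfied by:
  {z: True, d: False}
  {d: False, z: False}
  {d: True, z: True}


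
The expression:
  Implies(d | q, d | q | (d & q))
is always true.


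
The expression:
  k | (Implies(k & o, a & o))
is always true.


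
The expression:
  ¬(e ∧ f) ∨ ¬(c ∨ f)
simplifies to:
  ¬e ∨ ¬f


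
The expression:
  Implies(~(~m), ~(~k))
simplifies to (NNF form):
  k | ~m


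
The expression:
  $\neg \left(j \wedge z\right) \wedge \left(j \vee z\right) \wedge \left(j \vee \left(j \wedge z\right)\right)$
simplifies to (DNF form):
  $j \wedge \neg z$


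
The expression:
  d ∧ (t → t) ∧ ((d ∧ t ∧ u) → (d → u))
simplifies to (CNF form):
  d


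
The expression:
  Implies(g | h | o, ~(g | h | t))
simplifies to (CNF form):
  ~g & ~h & (~o | ~t)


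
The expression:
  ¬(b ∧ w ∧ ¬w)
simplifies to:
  True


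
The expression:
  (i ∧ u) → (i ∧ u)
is always true.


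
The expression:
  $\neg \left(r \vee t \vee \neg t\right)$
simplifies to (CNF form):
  $\text{False}$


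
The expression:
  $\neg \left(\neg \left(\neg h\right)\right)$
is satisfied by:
  {h: False}


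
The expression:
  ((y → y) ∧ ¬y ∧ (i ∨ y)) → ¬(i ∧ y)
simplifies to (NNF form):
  True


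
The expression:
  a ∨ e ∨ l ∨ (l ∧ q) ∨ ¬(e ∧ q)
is always true.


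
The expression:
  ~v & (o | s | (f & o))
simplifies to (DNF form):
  (o & ~v) | (s & ~v)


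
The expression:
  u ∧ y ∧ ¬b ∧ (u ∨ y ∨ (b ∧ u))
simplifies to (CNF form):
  u ∧ y ∧ ¬b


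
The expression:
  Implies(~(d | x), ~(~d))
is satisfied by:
  {x: True, d: True}
  {x: True, d: False}
  {d: True, x: False}


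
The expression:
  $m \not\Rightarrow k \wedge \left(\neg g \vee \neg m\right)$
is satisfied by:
  {m: True, g: False, k: False}


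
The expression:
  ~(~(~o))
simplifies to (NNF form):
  ~o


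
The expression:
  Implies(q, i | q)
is always true.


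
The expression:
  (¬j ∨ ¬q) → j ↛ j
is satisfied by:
  {j: True, q: True}


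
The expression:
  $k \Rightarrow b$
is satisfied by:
  {b: True, k: False}
  {k: False, b: False}
  {k: True, b: True}


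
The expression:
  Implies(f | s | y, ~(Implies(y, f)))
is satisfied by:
  {y: True, s: False, f: False}
  {s: False, f: False, y: False}
  {y: True, s: True, f: False}


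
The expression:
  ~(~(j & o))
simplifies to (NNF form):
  j & o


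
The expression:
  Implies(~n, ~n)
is always true.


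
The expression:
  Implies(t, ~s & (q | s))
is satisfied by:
  {q: True, t: False, s: False}
  {q: False, t: False, s: False}
  {s: True, q: True, t: False}
  {s: True, q: False, t: False}
  {t: True, q: True, s: False}


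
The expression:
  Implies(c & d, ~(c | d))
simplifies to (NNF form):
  ~c | ~d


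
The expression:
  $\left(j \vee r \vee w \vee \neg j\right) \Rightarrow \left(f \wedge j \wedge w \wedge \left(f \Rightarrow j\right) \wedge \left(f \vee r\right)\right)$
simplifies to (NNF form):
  $f \wedge j \wedge w$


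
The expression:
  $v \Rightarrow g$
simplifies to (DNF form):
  $g \vee \neg v$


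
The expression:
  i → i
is always true.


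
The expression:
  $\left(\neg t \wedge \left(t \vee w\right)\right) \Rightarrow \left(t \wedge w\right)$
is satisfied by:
  {t: True, w: False}
  {w: False, t: False}
  {w: True, t: True}


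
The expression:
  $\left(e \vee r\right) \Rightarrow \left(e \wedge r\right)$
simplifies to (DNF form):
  $\left(e \wedge r\right) \vee \left(\neg e \wedge \neg r\right)$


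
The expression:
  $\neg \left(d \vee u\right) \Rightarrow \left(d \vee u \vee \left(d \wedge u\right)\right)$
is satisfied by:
  {d: True, u: True}
  {d: True, u: False}
  {u: True, d: False}


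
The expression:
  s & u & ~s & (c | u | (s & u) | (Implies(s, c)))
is never true.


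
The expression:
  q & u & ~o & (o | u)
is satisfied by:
  {u: True, q: True, o: False}


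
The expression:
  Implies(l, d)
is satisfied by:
  {d: True, l: False}
  {l: False, d: False}
  {l: True, d: True}


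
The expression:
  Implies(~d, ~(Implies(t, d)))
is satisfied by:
  {d: True, t: True}
  {d: True, t: False}
  {t: True, d: False}


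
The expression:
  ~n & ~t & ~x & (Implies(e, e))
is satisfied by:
  {n: False, t: False, x: False}


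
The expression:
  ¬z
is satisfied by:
  {z: False}


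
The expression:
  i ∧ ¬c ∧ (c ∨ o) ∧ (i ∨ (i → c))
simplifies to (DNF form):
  i ∧ o ∧ ¬c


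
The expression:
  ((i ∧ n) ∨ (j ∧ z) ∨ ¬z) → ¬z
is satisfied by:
  {n: False, z: False, j: False, i: False}
  {i: True, n: False, z: False, j: False}
  {n: True, i: False, z: False, j: False}
  {i: True, n: True, z: False, j: False}
  {j: True, i: False, n: False, z: False}
  {j: True, i: True, n: False, z: False}
  {j: True, n: True, i: False, z: False}
  {j: True, i: True, n: True, z: False}
  {z: True, j: False, n: False, i: False}
  {z: True, i: True, j: False, n: False}
  {z: True, n: True, j: False, i: False}


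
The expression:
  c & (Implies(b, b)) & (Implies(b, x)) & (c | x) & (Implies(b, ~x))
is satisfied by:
  {c: True, b: False}


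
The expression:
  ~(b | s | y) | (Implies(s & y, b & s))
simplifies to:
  b | ~s | ~y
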